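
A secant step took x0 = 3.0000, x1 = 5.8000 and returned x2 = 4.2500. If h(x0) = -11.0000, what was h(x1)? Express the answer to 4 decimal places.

13.6400

The secant line through (3.0000, -11.0000) and (5.8000, h(x1)) crosses zero at x2 = 4.2500.
So (3.0000, -11.0000), (5.8000, h(x1)), (4.2500, 0) are collinear:
h(x1) = -11.0000 · (5.8000 − 4.2500) / (3.0000 − 4.2500) = -11.0000 · (1.550000)/(-1.250000) = 13.640000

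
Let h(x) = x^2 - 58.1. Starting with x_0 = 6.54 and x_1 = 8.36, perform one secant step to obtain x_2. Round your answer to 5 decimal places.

7.56875

h(6.54) = -15.3284000, h(8.36) = 11.7896000
x_2 = 8.3600000 − 11.7896000·(8.3600000 − 6.5400000) / (11.7896000 − (-15.3284000)) = 8.3600000 − (21.4570720)/(27.1180000) = 7.5687517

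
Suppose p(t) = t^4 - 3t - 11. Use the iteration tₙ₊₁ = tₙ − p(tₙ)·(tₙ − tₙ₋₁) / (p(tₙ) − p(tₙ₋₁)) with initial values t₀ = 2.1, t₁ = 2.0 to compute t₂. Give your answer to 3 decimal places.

p(2.1) = 2.14810, p(2.0) = -1.00000
t₂ = 2.00000 − (-1.00000)·(2.00000 − 2.10000) / (-1.00000 − 2.14810) = 2.00000 − (0.10000)/(-3.14810) = 2.03177

2.032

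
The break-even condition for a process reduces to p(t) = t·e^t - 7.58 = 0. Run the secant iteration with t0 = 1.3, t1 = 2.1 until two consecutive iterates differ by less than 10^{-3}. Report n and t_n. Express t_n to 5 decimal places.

p(1.3) = -2.8099143, p(2.1) = 9.5689568
t2 = 2.1000000 − 9.5689568·(0.8000000)/(12.3788711) = 1.4815942;  |Δ| = 0.6184058
p(1.4815942) = -1.0610527
t3 = 1.4815942 − (-1.0610527)·(-0.6184058)/(-10.6300095) = 1.5433215;  |Δ| = 0.0617272
p(1.5433215) = -0.3570869
t4 = 1.5433215 − (-0.3570869)·(0.0617272)/(0.7039658) = 1.5746326;  |Δ| = 0.0313112
p(1.5746326) = 0.0238494
t5 = 1.5746326 − 0.0238494·(0.0313112)/(0.3809363) = 1.5726723;  |Δ| = 0.0019603
p(1.5726723) = -0.0004896
t6 = 1.5726723 − (-0.0004896)·(-0.0019603)/(-0.0243390) = 1.5727118;  |Δ| = 0.0000394
|t6 − t5| = 0.0000394 < 10^{-3}

n = 6, t_n = 1.57271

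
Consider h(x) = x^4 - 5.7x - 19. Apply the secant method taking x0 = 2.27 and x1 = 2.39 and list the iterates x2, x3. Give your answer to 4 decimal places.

h(2.27) = -5.386622, h(2.39) = 0.005086
x2 = 2.390000 − 0.005086·(2.390000 − 2.270000) / (0.005086 − (-5.386622)) = 2.390000 − (0.000610)/(5.391708) = 2.389887
h(2.389887) = -0.000450
x3 = 2.389887 − (-0.000450)·(2.389887 − 2.390000) / (-0.000450 − 0.005086) = 2.389887 − (0.000000)/(-0.005536) = 2.389896

2.3899, 2.3899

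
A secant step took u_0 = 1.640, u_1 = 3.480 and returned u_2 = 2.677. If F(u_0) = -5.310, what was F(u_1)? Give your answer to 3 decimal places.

The secant line through (1.640, -5.310) and (3.480, F(u_1)) crosses zero at u_2 = 2.677.
So (1.640, -5.310), (3.480, F(u_1)), (2.677, 0) are collinear:
F(u_1) = -5.310 · (3.480 − 2.677) / (1.640 − 2.677) = -5.310 · (0.80300)/(-1.03700) = 4.11179

4.112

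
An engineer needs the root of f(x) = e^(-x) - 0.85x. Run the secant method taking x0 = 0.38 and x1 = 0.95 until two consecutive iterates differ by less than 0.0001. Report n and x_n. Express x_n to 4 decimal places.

n = 5, x_n = 0.6279

f(0.38) = 0.360861, f(0.95) = -0.420759
x2 = 0.950000 − (-0.420759)·(0.570000)/(-0.781620) = 0.643160;  |Δ| = 0.306840
f(0.643160) = -0.021057
x3 = 0.643160 − (-0.021057)·(-0.306840)/(0.399702) = 0.626995;  |Δ| = 0.016165
f(0.626995) = 0.001249
x4 = 0.626995 − 0.001249·(-0.016165)/(0.022306) = 0.627900;  |Δ| = 0.000905
f(0.627900) = -0.000004
x5 = 0.627900 − (-0.000004)·(0.000905)/(-0.001253) = 0.627897;  |Δ| = 0.000003
|x5 − x4| = 0.000003 < 0.0001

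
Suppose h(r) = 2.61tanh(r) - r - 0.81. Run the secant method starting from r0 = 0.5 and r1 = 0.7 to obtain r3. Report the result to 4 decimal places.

0.6084

h(0.5) = -0.103874, h(0.7) = 0.067400
r2 = 0.700000 − 0.067400·(0.700000 − 0.500000) / (0.067400 − (-0.103874)) = 0.700000 − (0.013480)/(0.171274) = 0.621296
h(0.621296) = 0.009502
r3 = 0.621296 − 0.009502·(0.621296 − 0.700000) / (0.009502 − 0.067400) = 0.621296 − (-0.000748)/(-0.057898) = 0.608380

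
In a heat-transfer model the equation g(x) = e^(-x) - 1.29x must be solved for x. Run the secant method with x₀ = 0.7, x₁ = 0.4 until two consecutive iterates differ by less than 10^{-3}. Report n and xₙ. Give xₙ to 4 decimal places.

n = 4, xₙ = 0.4798

g(0.7) = -0.406415, g(0.4) = 0.154320
x₂ = 0.400000 − 0.154320·(-0.300000)/(0.560735) = 0.482563;  |Δ| = 0.082563
g(0.482563) = -0.005307
x₃ = 0.482563 − (-0.005307)·(0.082563)/(-0.159627) = 0.479818;  |Δ| = 0.002745
g(0.479818) = -0.000070
x₄ = 0.479818 − (-0.000070)·(-0.002745)/(0.005237) = 0.479782;  |Δ| = 0.000036
|x₄ − x₃| = 0.000036 < 10^{-3}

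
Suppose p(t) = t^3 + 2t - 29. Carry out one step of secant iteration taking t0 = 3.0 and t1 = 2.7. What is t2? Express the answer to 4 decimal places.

2.8484

p(3.0) = 4.000000, p(2.7) = -3.917000
t2 = 2.700000 − (-3.917000)·(2.700000 − 3.000000) / (-3.917000 − 4.000000) = 2.700000 − (1.175100)/(-7.917000) = 2.848427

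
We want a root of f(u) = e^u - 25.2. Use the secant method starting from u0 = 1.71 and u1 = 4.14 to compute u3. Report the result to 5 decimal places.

2.94172

f(1.71) = -19.6710385, f(4.14) = 37.6028214
u2 = 4.1400000 − 37.6028214·(4.1400000 − 1.7100000) / (37.6028214 − (-19.6710385)) = 4.1400000 − (91.3748561)/(57.2738600) = 2.5445976
f(2.5445976) = -12.4618993
u3 = 2.5445976 − (-12.4618993)·(2.5445976 − 4.1400000) / (-12.4618993 − 37.6028214) = 2.5445976 − (19.8817446)/(-50.0647208) = 2.9417184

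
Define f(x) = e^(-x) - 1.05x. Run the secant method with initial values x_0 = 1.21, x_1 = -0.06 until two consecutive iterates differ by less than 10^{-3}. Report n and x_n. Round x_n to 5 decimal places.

n = 5, x_n = 0.54966

f(1.21) = -0.9723027, f(-0.06) = 1.1248365
x_2 = -0.0600000 − 1.1248365·(-1.2700000)/(2.0971393) = 0.6211862;  |Δ| = 0.6811862
f(0.6211862) = -0.1149389
x_3 = 0.6211862 − (-0.1149389)·(0.6811862)/(-1.2397754) = 0.5580339;  |Δ| = 0.0631524
f(0.5580339) = -0.0136023
x_4 = 0.5580339 − (-0.0136023)·(-0.0631524)/(0.1013366) = 0.5495570;  |Δ| = 0.0084769
f(0.5495570) = 0.0001706
x_5 = 0.5495570 − 0.0001706·(-0.0084769)/(0.0137729) = 0.5496620;  |Δ| = 0.0001050
|x_5 − x_4| = 0.0001050 < 10^{-3}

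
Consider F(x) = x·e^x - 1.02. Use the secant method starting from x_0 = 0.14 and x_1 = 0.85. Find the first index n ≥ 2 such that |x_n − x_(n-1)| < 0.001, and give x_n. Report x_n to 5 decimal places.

n = 6, x_n = 0.57434

F(0.14) = -0.8589617, F(0.85) = 0.9686998
x_2 = 0.8500000 − 0.9686998·(0.7100000)/(1.8276615) = 0.4736848;  |Δ| = 0.3763152
F(0.4736848) = -0.2593093
x_3 = 0.4736848 − (-0.2593093)·(-0.3763152)/(-1.2280092) = 0.5531484;  |Δ| = 0.0794636
F(0.5531484) = -0.0582306
x_4 = 0.5531484 − (-0.0582306)·(0.0794636)/(0.2010787) = 0.5761604;  |Δ| = 0.0230120
F(0.5761604) = 0.0051010
x_5 = 0.5761604 − 0.0051010·(0.0230120)/(0.0633316) = 0.5743069;  |Δ| = 0.0018535
F(0.5743069) = -0.0000888
x_6 = 0.5743069 − (-0.0000888)·(-0.0018535)/(-0.0051898) = 0.5743386;  |Δ| = 0.0000317
|x_6 − x_5| = 0.0000317 < 0.001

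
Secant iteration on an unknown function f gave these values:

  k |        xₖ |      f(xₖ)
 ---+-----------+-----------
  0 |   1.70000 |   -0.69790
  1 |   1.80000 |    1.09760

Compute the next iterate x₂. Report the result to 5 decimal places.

x₂ = 1.80000 − 1.09760·(1.80000 − 1.70000) / (1.09760 − (-0.69790))
   = 1.80000 − (0.1097600)/(1.7955000) = 1.7388694

1.73887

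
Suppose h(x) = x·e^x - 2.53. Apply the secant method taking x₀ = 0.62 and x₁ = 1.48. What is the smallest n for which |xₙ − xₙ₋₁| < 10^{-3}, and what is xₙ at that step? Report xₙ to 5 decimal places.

n = 6, xₙ = 0.96443

h(0.62) = -1.3774646, h(1.48) = 3.9715596
x₂ = 1.4800000 − 3.9715596·(0.8600000)/(5.3490242) = 0.8414646;  |Δ| = 0.6385354
h(0.8414646) = -0.5780023
x₃ = 0.8414646 − (-0.5780023)·(-0.6385354)/(-4.5495619) = 0.9225878;  |Δ| = 0.0811232
h(0.9225878) = -0.2089607
x₄ = 0.9225878 − (-0.2089607)·(0.0811232)/(0.3690416) = 0.9685218;  |Δ| = 0.0459340
h(0.9685218) = 0.0211328
x₅ = 0.9685218 − 0.0211328·(0.0459340)/(0.2300935) = 0.9643030;  |Δ| = 0.0042188
h(0.9643030) = -0.0006729
x₆ = 0.9643030 − (-0.0006729)·(-0.0042188)/(-0.0218057) = 0.9644332;  |Δ| = 0.0001302
|x₆ − x₅| = 0.0001302 < 10^{-3}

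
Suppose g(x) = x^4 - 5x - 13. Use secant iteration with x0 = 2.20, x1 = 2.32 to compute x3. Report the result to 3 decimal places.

2.215

g(2.20) = -0.57440, g(2.32) = 4.37023
x2 = 2.32000 − 4.37023·(2.32000 − 2.20000) / (4.37023 − (-0.57440)) = 2.32000 − (0.52443)/(4.94463) = 2.21394
g(2.21394) = -0.04470
x3 = 2.21394 − (-0.04470)·(2.21394 − 2.32000) / (-0.04470 − 4.37023) = 2.21394 − (0.00474)/(-4.41493) = 2.21501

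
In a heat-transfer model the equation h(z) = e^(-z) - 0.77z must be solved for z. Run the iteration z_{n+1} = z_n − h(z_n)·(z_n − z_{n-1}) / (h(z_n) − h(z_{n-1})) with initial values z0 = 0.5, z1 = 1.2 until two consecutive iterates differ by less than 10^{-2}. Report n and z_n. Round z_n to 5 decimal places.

n = 4, z_n = 0.66674

h(0.5) = 0.2215307, h(1.2) = -0.6228058
z2 = 1.2000000 − (-0.6228058)·(0.7000000)/(-0.8443364) = 0.6836607;  |Δ| = 0.5163393
h(0.6836607) = -0.0216530
z3 = 0.6836607 − (-0.0216530)·(-0.5163393)/(0.6011528) = 0.6650627;  |Δ| = 0.0185981
h(0.6650627) = 0.0021430
z4 = 0.6650627 − 0.0021430·(-0.0185981)/(0.0237960) = 0.6667376;  |Δ| = 0.0016749
|z4 − z3| = 0.0016749 < 10^{-2}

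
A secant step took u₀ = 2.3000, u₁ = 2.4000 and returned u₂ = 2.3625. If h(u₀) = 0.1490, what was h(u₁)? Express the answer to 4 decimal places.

-0.0894

The secant line through (2.3000, 0.1490) and (2.4000, h(u₁)) crosses zero at u₂ = 2.3625.
So (2.3000, 0.1490), (2.4000, h(u₁)), (2.3625, 0) are collinear:
h(u₁) = 0.1490 · (2.4000 − 2.3625) / (2.3000 − 2.3625) = 0.1490 · (0.037500)/(-0.062500) = -0.089400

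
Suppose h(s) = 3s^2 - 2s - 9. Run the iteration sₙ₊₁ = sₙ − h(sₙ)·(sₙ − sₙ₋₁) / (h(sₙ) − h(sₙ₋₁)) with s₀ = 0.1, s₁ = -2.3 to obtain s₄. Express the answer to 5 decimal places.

-1.44659

h(0.1) = -9.1700000, h(-2.3) = 11.4700000
s₂ = -2.3000000 − 11.4700000·(-2.3000000 − 0.1000000) / (11.4700000 − (-9.1700000)) = -2.3000000 − (-27.5280000)/(20.6400000) = -0.9662791
h(-0.9662791) = -4.2663561
s₃ = -0.9662791 − (-4.2663561)·(-0.9662791 − (-2.3000000)) / (-4.2663561 − 11.4700000) = -0.9662791 − (-5.6901285)/(-15.7363561) = -1.3278703
h(-1.3278703) = -1.0545407
s₄ = -1.3278703 − (-1.0545407)·(-1.3278703 − (-0.9662791)) / (-1.0545407 − (-4.2663561)) = -1.3278703 − (0.3813127)/(3.2118154) = -1.4465922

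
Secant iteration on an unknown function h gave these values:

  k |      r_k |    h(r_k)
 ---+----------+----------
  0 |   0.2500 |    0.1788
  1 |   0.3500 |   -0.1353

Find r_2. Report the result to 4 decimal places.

0.3069

r_2 = 0.3500 − (-0.1353)·(0.3500 − 0.2500) / (-0.1353 − 0.1788)
   = 0.3500 − (-0.013530)/(-0.314100) = 0.306925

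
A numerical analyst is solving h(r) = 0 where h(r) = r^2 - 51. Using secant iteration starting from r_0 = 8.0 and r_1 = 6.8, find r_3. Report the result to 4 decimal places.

h(8.0) = 13.000000, h(6.8) = -4.760000
r_2 = 6.800000 − (-4.760000)·(6.800000 − 8.000000) / (-4.760000 − 13.000000) = 6.800000 − (5.712000)/(-17.760000) = 7.121622
h(7.121622) = -0.282505
r_3 = 7.121622 − (-0.282505)·(7.121622 − 6.800000) / (-0.282505 − (-4.760000)) = 7.121622 − (-0.090860)/(4.477495) = 7.141914

7.1419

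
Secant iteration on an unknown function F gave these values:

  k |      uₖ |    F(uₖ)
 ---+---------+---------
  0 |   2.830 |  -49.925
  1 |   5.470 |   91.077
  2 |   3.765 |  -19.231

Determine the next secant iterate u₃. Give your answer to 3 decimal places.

u₃ = 3.765 − (-19.231)·(3.765 − 5.470) / (-19.231 − 91.077)
   = 3.765 − (32.78885)/(-110.30800) = 4.06225

4.062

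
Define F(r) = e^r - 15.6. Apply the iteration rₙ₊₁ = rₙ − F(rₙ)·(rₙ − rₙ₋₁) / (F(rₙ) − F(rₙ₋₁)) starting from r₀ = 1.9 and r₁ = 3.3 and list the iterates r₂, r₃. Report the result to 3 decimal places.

2.511, 2.686

F(1.9) = -8.91411, F(3.3) = 11.51264
r₂ = 3.30000 − 11.51264·(3.30000 − 1.90000) / (11.51264 − (-8.91411)) = 3.30000 − (16.11769)/(20.42674) = 2.51095
F(2.51095) = -3.28336
r₃ = 2.51095 − (-3.28336)·(2.51095 − 3.30000) / (-3.28336 − 11.51264) = 2.51095 − (2.59073)/(-14.79600) = 2.68605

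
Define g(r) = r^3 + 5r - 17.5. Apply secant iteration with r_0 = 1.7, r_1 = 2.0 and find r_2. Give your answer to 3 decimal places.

g(1.7) = -4.08700, g(2.0) = 0.50000
r_2 = 2.00000 − 0.50000·(2.00000 − 1.70000) / (0.50000 − (-4.08700)) = 2.00000 − (0.15000)/(4.58700) = 1.96730

1.967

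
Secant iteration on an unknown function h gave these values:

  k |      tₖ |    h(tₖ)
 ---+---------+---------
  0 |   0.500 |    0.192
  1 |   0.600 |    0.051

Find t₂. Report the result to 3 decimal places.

t₂ = 0.600 − 0.051·(0.600 − 0.500) / (0.051 − 0.192)
   = 0.600 − (0.00510)/(-0.14100) = 0.63617

0.636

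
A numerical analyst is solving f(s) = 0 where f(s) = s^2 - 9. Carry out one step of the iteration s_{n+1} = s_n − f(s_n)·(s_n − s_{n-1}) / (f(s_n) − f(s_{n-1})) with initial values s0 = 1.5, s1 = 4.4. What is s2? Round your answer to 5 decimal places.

f(1.5) = -6.7500000, f(4.4) = 10.3600000
s2 = 4.4000000 − 10.3600000·(4.4000000 − 1.5000000) / (10.3600000 − (-6.7500000)) = 4.4000000 − (30.0440000)/(17.1100000) = 2.6440678

2.64407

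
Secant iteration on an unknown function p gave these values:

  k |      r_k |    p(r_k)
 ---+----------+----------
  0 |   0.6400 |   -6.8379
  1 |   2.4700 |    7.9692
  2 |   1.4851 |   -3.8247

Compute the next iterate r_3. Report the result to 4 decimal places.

r_3 = 1.4851 − (-3.8247)·(1.4851 − 2.4700) / (-3.8247 − 7.9692)
   = 1.4851 − (3.766947)/(-11.793900) = 1.804498

1.8045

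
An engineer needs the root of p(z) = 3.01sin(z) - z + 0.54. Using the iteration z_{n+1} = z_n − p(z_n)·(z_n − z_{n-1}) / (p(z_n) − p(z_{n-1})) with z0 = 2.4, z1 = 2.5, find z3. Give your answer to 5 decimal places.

2.45290

p(2.4) = 0.1731442, p(2.5) = -0.1585988
z2 = 2.5000000 − (-0.1585988)·(2.5000000 − 2.4000000) / (-0.1585988 − 0.1731442) = 2.5000000 − (-0.0158599)/(-0.3317430) = 2.4521923
p(2.4521923) = 0.0023924
z3 = 2.4521923 − 0.0023924·(2.4521923 − 2.5000000) / (0.0023924 − (-0.1585988)) = 2.4521923 − (-0.0001144)/(0.1609912) = 2.4529027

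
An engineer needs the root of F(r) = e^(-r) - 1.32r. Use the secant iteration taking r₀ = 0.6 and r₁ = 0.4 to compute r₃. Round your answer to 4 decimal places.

0.4724

F(0.6) = -0.243188, F(0.4) = 0.142320
r₂ = 0.400000 − 0.142320·(0.400000 − 0.600000) / (0.142320 − (-0.243188)) = 0.400000 − (-0.028464)/(0.385508) = 0.473835
F(0.473835) = -0.002852
r₃ = 0.473835 − (-0.002852)·(0.473835 − 0.400000) / (-0.002852 − 0.142320) = 0.473835 − (-0.000211)/(-0.145172) = 0.472384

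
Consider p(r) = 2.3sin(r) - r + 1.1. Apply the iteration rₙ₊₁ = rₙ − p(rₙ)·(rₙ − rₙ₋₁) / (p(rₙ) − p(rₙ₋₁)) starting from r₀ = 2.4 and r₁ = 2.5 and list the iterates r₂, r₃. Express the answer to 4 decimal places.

2.4915, 2.4917

p(2.4) = 0.253565, p(2.5) = -0.023514
r₂ = 2.500000 − (-0.023514)·(2.500000 − 2.400000) / (-0.023514 − 0.253565) = 2.500000 − (-0.002351)/(-0.277079) = 2.491514
p(2.491514) = 0.000560
r₃ = 2.491514 − 0.000560·(2.491514 − 2.500000) / (0.000560 − (-0.023514)) = 2.491514 − (-0.000005)/(0.024074) = 2.491711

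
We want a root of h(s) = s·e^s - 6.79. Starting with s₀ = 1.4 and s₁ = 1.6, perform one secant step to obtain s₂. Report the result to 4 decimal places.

1.4990

h(1.4) = -1.112720, h(1.6) = 1.134852
s₂ = 1.600000 − 1.134852·(1.600000 − 1.400000) / (1.134852 − (-1.112720)) = 1.600000 − (0.226970)/(2.247572) = 1.499015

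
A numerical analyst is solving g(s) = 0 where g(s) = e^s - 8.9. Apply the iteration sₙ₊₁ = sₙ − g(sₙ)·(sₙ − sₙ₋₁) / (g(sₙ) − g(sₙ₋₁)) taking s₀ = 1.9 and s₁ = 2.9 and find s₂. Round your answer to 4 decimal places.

g(1.9) = -2.214106, g(2.9) = 9.274145
s₂ = 2.900000 − 9.274145·(2.900000 − 1.900000) / (9.274145 − (-2.214106)) = 2.900000 − (9.274145)/(11.488251) = 2.092728

2.0927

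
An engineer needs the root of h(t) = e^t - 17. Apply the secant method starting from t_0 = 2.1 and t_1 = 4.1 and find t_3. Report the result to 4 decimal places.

h(2.1) = -8.833830, h(4.1) = 43.340288
t_2 = 4.100000 − 43.340288·(4.100000 − 2.100000) / (43.340288 − (-8.833830)) = 4.100000 − (86.680575)/(52.174118) = 2.438629
h(2.438629) = -5.542680
t_3 = 2.438629 − (-5.542680)·(2.438629 − 4.100000) / (-5.542680 − 43.340288) = 2.438629 − (9.208449)/(-48.882968) = 2.627006

2.6270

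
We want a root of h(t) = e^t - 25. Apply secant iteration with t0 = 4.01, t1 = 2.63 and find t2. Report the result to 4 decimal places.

h(4.01) = 30.146871, h(2.63) = -11.126230
t2 = 2.630000 − (-11.126230)·(2.630000 − 4.010000) / (-11.126230 − 30.146871) = 2.630000 − (15.354198)/(-41.273101) = 3.002015

3.0020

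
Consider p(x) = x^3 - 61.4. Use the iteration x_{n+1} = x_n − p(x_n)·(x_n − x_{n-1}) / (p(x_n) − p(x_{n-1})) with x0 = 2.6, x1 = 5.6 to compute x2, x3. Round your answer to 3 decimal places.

3.432, 3.768

p(2.6) = -43.82400, p(5.6) = 114.21600
x2 = 5.60000 − 114.21600·(5.60000 − 2.60000) / (114.21600 − (-43.82400)) = 5.60000 − (342.64800)/(158.04000) = 3.43189
p(3.43189) = -20.97963
x3 = 3.43189 − (-20.97963)·(3.43189 − 5.60000) / (-20.97963 − 114.21600) = 3.43189 − (45.48612)/(-135.19563) = 3.76834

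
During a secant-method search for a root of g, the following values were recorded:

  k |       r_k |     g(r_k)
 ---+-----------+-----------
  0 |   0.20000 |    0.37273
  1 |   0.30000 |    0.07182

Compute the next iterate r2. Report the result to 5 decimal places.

0.32387

r2 = 0.30000 − 0.07182·(0.30000 − 0.20000) / (0.07182 − 0.37273)
   = 0.30000 − (0.0071820)/(-0.3009100) = 0.3238676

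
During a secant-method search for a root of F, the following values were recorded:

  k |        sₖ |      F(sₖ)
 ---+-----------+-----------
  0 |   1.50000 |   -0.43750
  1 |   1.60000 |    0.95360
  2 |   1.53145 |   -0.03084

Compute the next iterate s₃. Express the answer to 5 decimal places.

s₃ = 1.53145 − (-0.03084)·(1.53145 − 1.60000) / (-0.03084 − 0.95360)
   = 1.53145 − (0.0021141)/(-0.9844400) = 1.5335975

1.53360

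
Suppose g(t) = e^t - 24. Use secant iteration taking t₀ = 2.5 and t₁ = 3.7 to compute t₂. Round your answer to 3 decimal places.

g(2.5) = -11.81751, g(3.7) = 16.44730
t₂ = 3.70000 − 16.44730·(3.70000 − 2.50000) / (16.44730 − (-11.81751)) = 3.70000 − (19.73677)/(28.26481) = 3.00172

3.002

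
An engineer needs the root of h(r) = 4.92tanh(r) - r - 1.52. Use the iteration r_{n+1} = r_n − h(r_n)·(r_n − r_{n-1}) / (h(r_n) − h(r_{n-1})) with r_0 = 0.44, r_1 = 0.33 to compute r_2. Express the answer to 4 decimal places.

0.4169

h(0.44) = 0.075131, h(0.33) = -0.282878
r_2 = 0.330000 − (-0.282878)·(0.330000 − 0.440000) / (-0.282878 − 0.075131) = 0.330000 − (0.031117)/(-0.358008) = 0.416916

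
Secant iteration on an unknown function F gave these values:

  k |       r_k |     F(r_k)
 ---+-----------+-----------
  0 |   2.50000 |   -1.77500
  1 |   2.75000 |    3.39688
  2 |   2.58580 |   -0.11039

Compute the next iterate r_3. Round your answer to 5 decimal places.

r_3 = 2.58580 − (-0.11039)·(2.58580 − 2.75000) / (-0.11039 − 3.39688)
   = 2.58580 − (0.0181260)/(-3.5072700) = 2.5909681

2.59097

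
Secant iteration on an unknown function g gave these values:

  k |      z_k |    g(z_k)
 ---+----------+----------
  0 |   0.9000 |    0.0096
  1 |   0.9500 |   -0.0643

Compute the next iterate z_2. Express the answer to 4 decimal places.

z_2 = 0.9500 − (-0.0643)·(0.9500 − 0.9000) / (-0.0643 − 0.0096)
   = 0.9500 − (-0.003215)/(-0.073900) = 0.906495

0.9065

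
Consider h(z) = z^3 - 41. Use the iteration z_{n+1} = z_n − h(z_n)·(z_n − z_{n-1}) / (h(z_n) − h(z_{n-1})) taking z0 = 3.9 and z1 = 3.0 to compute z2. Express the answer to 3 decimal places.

3.390

h(3.9) = 18.31900, h(3.0) = -14.00000
z2 = 3.00000 − (-14.00000)·(3.00000 − 3.90000) / (-14.00000 − 18.31900) = 3.00000 − (12.60000)/(-32.31900) = 3.38986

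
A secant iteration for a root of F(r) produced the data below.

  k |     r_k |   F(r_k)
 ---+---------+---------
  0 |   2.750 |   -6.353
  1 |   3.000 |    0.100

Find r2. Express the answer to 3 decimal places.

2.996

r2 = 3.000 − 0.100·(3.000 − 2.750) / (0.100 − (-6.353))
   = 3.000 − (0.02500)/(6.45300) = 2.99613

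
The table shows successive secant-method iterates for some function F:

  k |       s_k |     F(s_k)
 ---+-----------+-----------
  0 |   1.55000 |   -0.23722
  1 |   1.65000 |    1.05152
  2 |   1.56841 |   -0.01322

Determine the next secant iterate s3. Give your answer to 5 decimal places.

s3 = 1.56841 − (-0.01322)·(1.56841 − 1.65000) / (-0.01322 − 1.05152)
   = 1.56841 − (0.0010786)/(-1.0647400) = 1.5694230

1.56942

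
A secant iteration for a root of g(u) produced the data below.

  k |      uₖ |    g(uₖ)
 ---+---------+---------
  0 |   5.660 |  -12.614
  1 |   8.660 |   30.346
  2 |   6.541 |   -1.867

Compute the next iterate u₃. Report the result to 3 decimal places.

u₃ = 6.541 − (-1.867)·(6.541 − 8.660) / (-1.867 − 30.346)
   = 6.541 − (3.95617)/(-32.21300) = 6.66381

6.664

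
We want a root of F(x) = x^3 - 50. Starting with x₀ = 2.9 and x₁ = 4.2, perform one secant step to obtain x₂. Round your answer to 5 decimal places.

3.56992

F(2.9) = -25.6110000, F(4.2) = 24.0880000
x₂ = 4.2000000 − 24.0880000·(4.2000000 − 2.9000000) / (24.0880000 − (-25.6110000)) = 4.2000000 − (31.3144000)/(49.6990000) = 3.5699189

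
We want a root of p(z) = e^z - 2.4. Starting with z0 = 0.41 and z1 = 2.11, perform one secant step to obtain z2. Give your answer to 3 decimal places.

0.635

p(0.41) = -0.89318, p(2.11) = 5.84824
z2 = 2.11000 − 5.84824·(2.11000 − 0.41000) / (5.84824 − (-0.89318)) = 2.11000 − (9.94201)/(6.74142) = 0.63524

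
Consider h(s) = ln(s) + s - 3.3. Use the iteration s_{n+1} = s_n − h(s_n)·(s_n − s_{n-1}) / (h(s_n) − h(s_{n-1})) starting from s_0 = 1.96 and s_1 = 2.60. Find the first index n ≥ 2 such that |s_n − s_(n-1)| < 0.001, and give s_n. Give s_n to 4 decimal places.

n = 4, s_n = 2.4173

h(1.96) = -0.667056, h(2.60) = 0.255511
s_2 = 2.600000 − 0.255511·(0.640000)/(0.922567) = 2.422747;  |Δ| = 0.177253
h(2.422747) = 0.007650
s_3 = 2.422747 − 0.007650·(-0.177253)/(-0.247862) = 2.417277;  |Δ| = 0.005470
h(2.417277) = -0.000081
s_4 = 2.417277 − (-0.000081)·(-0.005470)/(-0.007731) = 2.417335;  |Δ| = 0.000058
|s_4 − s_3| = 0.000058 < 0.001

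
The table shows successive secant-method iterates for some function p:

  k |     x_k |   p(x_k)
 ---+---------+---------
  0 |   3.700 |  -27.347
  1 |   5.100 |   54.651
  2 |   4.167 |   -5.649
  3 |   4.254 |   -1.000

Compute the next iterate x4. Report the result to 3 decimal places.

4.273

x4 = 4.254 − (-1.000)·(4.254 − 4.167) / (-1.000 − (-5.649))
   = 4.254 − (-0.08700)/(4.64900) = 4.27271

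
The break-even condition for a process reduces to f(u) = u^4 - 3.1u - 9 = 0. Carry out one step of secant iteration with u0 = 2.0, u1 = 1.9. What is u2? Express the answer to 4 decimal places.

1.9699

f(2.0) = 0.800000, f(1.9) = -1.857900
u2 = 1.900000 − (-1.857900)·(1.900000 − 2.000000) / (-1.857900 − 0.800000) = 1.900000 − (0.185790)/(-2.657900) = 1.969901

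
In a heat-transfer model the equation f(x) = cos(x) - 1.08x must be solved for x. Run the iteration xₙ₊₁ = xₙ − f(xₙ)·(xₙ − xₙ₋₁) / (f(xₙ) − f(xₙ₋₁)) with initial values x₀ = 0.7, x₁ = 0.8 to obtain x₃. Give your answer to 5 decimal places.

0.70512

f(0.7) = 0.0088422, f(0.8) = -0.1672933
x₂ = 0.8000000 − (-0.1672933)·(0.8000000 − 0.7000000) / (-0.1672933 − 0.0088422) = 0.8000000 − (-0.0167293)/(-0.1761355) = 0.7050201
f(0.7050201) = 0.0001768
x₃ = 0.7050201 − 0.0001768·(0.7050201 − 0.8000000) / (0.0001768 − (-0.1672933)) = 0.7050201 − (-0.0000168)/(0.1674701) = 0.7051204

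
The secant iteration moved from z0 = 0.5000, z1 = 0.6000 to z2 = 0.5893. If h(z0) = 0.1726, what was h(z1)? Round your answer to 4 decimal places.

-0.0207

The secant line through (0.5000, 0.1726) and (0.6000, h(z1)) crosses zero at z2 = 0.5893.
So (0.5000, 0.1726), (0.6000, h(z1)), (0.5893, 0) are collinear:
h(z1) = 0.1726 · (0.6000 − 0.5893) / (0.5000 − 0.5893) = 0.1726 · (0.010700)/(-0.089300) = -0.020681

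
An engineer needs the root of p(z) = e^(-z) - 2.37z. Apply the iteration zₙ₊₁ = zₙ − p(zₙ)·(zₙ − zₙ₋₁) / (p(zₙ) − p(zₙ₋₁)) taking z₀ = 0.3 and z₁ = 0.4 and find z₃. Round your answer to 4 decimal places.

p(0.3) = 0.029818, p(0.4) = -0.277680
z₂ = 0.400000 − (-0.277680)·(0.400000 − 0.300000) / (-0.277680 − 0.029818) = 0.400000 − (-0.027768)/(-0.307498) = 0.309697
p(0.309697) = -0.000313
z₃ = 0.309697 − (-0.000313)·(0.309697 − 0.400000) / (-0.000313 − (-0.277680)) = 0.309697 − (0.000028)/(0.277367) = 0.309595

0.3096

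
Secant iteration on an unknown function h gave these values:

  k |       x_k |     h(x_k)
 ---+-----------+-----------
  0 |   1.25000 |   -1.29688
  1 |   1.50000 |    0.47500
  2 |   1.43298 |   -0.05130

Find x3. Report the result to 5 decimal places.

x3 = 1.43298 − (-0.05130)·(1.43298 − 1.50000) / (-0.05130 − 0.47500)
   = 1.43298 − (0.0034381)/(-0.5263000) = 1.4395126

1.43951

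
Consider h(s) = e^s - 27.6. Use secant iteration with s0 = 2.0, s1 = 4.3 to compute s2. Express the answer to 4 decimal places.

2.7010

h(2.0) = -20.210944, h(4.3) = 46.099794
s2 = 4.300000 − 46.099794·(4.300000 − 2.000000) / (46.099794 − (-20.210944)) = 4.300000 − (106.029526)/(66.310738) = 2.701020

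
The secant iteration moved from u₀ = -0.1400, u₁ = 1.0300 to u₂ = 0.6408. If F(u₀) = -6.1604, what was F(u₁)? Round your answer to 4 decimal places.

The secant line through (-0.1400, -6.1604) and (1.0300, F(u₁)) crosses zero at u₂ = 0.6408.
So (-0.1400, -6.1604), (1.0300, F(u₁)), (0.6408, 0) are collinear:
F(u₁) = -6.1604 · (1.0300 − 0.6408) / (-0.1400 − 0.6408) = -6.1604 · (0.389200)/(-0.780800) = 3.070732

3.0707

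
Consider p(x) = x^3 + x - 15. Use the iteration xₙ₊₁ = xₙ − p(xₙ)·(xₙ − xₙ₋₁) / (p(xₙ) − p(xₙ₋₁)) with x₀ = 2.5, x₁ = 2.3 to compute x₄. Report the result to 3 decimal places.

p(2.5) = 3.12500, p(2.3) = -0.53300
x₂ = 2.30000 − (-0.53300)·(2.30000 − 2.50000) / (-0.53300 − 3.12500) = 2.30000 − (0.10660)/(-3.65800) = 2.32914
p(2.32914) = -0.03550
x₃ = 2.32914 − (-0.03550)·(2.32914 − 2.30000) / (-0.03550 − (-0.53300)) = 2.32914 − (-0.00103)/(0.49750) = 2.33122
p(2.33122) = 0.00045
x₄ = 2.33122 − 0.00045·(2.33122 − 2.32914) / (0.00045 − (-0.03550)) = 2.33122 − (0.00000)/(0.03595) = 2.33119

2.331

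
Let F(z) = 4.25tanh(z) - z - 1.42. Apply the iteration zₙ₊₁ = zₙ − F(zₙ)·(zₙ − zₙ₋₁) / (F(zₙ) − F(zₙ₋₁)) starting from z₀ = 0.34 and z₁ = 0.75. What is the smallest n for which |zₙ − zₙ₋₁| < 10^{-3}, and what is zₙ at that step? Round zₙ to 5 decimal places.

F(0.34) = -0.3682211, F(0.75) = 0.5293830
z₂ = 0.7500000 − 0.5293830·(0.4100000)/(0.8976041) = 0.5081929;  |Δ| = 0.2418071
F(0.5081929) = 0.0630851
z₃ = 0.5081929 − 0.0630851·(-0.2418071)/(-0.4662980) = 0.4754790;  |Δ| = 0.0327139
F(0.4754790) = -0.0143627
z₄ = 0.4754790 − (-0.0143627)·(-0.0327139)/(-0.0774478) = 0.4815458;  |Δ| = 0.0060668
F(0.4815458) = 0.0002473
z₅ = 0.4815458 − 0.0002473·(0.0060668)/(0.0146100) = 0.4814431;  |Δ| = 0.0001027
|z₅ − z₄| = 0.0001027 < 10^{-3}

n = 5, zₙ = 0.48144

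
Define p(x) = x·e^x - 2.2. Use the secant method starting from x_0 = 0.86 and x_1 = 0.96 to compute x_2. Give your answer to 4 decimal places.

p(0.86) = -0.167682, p(0.96) = 0.307229
x_2 = 0.960000 − 0.307229·(0.960000 − 0.860000) / (0.307229 − (-0.167682)) = 0.960000 − (0.030723)/(0.474910) = 0.895308

0.8953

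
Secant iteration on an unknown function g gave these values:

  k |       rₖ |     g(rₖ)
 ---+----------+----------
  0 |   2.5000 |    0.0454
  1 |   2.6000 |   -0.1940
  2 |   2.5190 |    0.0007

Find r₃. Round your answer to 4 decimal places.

2.5193

r₃ = 2.5190 − 0.0007·(2.5190 − 2.6000) / (0.0007 − (-0.1940))
   = 2.5190 − (-0.000057)/(0.194700) = 2.519291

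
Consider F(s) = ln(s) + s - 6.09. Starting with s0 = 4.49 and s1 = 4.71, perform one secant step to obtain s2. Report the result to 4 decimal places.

4.5706

F(4.49) = -0.098147, F(4.71) = 0.169688
s2 = 4.710000 − 0.169688·(4.710000 − 4.490000) / (0.169688 − (-0.098147)) = 4.710000 − (0.037331)/(0.267835) = 4.570618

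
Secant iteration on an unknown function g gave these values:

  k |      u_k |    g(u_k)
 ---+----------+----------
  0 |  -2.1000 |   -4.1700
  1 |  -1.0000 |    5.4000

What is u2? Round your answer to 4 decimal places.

u2 = -1.0000 − 5.4000·(-1.0000 − (-2.1000)) / (5.4000 − (-4.1700))
   = -1.0000 − (5.940000)/(9.570000) = -1.620690

-1.6207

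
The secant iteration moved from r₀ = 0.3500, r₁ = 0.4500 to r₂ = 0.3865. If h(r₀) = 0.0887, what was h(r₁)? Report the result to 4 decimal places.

-0.1543

The secant line through (0.3500, 0.0887) and (0.4500, h(r₁)) crosses zero at r₂ = 0.3865.
So (0.3500, 0.0887), (0.4500, h(r₁)), (0.3865, 0) are collinear:
h(r₁) = 0.0887 · (0.4500 − 0.3865) / (0.3500 − 0.3865) = 0.0887 · (0.063500)/(-0.036500) = -0.154314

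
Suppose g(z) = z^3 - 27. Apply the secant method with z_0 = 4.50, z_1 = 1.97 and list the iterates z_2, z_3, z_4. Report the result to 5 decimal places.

2.55658, 3.22245, 2.96558

g(4.50) = 64.1250000, g(1.97) = -19.3546270
z_2 = 1.9700000 − (-19.3546270)·(1.9700000 − 4.5000000) / (-19.3546270 − 64.1250000) = 1.9700000 − (48.9672063)/(-83.4796270) = 2.5565767
g(2.5565767) = -10.2899983
z_3 = 2.5565767 − (-10.2899983)·(2.5565767 − 1.9700000) / (-10.2899983 − (-19.3546270)) = 2.5565767 − (-6.0358735)/(9.0646287) = 3.2224477
g(3.2224477) = 6.4624436
z_4 = 3.2224477 − 6.4624436·(3.2224477 − 2.5565767) / (6.4624436 − (-10.2899983)) = 3.2224477 − (4.3031539)/(16.7524419) = 2.9655805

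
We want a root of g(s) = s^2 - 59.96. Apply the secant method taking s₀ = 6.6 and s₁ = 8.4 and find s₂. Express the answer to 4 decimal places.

g(6.6) = -16.400000, g(8.4) = 10.600000
s₂ = 8.400000 − 10.600000·(8.400000 − 6.600000) / (10.600000 − (-16.400000)) = 8.400000 − (19.080000)/(27.000000) = 7.693333

7.6933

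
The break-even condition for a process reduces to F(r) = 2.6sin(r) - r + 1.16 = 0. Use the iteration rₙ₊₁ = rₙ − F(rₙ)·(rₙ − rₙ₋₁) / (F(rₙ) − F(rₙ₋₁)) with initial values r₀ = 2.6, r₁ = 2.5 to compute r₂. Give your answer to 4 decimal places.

2.5684

F(2.6) = -0.099696, F(2.5) = 0.216028
r₂ = 2.500000 − 0.216028·(2.500000 − 2.600000) / (0.216028 − (-0.099696)) = 2.500000 − (-0.021603)/(0.315724) = 2.568423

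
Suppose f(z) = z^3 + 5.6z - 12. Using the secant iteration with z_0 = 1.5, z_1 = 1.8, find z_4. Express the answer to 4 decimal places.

1.5181

f(1.5) = -0.225000, f(1.8) = 3.912000
z_2 = 1.800000 − 3.912000·(1.800000 − 1.500000) / (3.912000 − (-0.225000)) = 1.800000 − (1.173600)/(4.137000) = 1.516316
f(1.516316) = -0.022293
z_3 = 1.516316 − (-0.022293)·(1.516316 − 1.800000) / (-0.022293 − 3.912000) = 1.516316 − (0.006324)/(-3.934293) = 1.517924
f(1.517924) = -0.002192
z_4 = 1.517924 − (-0.002192)·(1.517924 − 1.516316) / (-0.002192 − (-0.022293)) = 1.517924 − (-0.000004)/(0.020101) = 1.518099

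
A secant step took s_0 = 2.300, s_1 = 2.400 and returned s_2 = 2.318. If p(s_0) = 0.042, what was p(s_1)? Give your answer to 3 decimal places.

-0.191

The secant line through (2.300, 0.042) and (2.400, p(s_1)) crosses zero at s_2 = 2.318.
So (2.300, 0.042), (2.400, p(s_1)), (2.318, 0) are collinear:
p(s_1) = 0.042 · (2.400 − 2.318) / (2.300 − 2.318) = 0.042 · (0.08200)/(-0.01800) = -0.19133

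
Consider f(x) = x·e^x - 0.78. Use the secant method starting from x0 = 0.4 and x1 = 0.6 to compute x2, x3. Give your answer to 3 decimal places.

f(0.4) = -0.18327, f(0.6) = 0.31327
x2 = 0.60000 − 0.31327·(0.60000 − 0.40000) / (0.31327 − (-0.18327)) = 0.60000 − (0.06265)/(0.49654) = 0.47382
f(0.47382) = -0.01899
x3 = 0.47382 − (-0.01899)·(0.47382 − 0.60000) / (-0.01899 − 0.31327) = 0.47382 − (0.00240)/(-0.33226) = 0.48103

0.474, 0.481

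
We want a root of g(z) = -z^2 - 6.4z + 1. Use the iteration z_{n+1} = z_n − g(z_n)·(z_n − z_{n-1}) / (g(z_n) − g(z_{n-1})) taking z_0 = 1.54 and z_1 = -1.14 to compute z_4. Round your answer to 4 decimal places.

0.1499

g(1.54) = -11.227600, g(-1.14) = 6.996400
z_2 = -1.140000 − 6.996400·(-1.140000 − 1.540000) / (6.996400 − (-11.227600)) = -1.140000 − (-18.750352)/(18.224000) = -0.111118
g(-0.111118) = 1.698806
z_3 = -0.111118 − 1.698806·(-0.111118 − (-1.140000)) / (1.698806 − 6.996400) = -0.111118 − (1.747871)/(-5.297594) = 0.218819
g(0.218819) = -0.448324
z_4 = 0.218819 − (-0.448324)·(0.218819 − (-0.111118)) / (-0.448324 − 1.698806) = 0.218819 − (-0.147919)/(-2.147130) = 0.149928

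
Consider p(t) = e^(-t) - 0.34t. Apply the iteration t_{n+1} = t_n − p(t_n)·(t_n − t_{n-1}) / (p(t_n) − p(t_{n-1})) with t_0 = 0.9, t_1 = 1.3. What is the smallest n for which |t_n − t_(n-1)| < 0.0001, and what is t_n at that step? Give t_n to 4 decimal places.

n = 5, t_n = 1.0398

p(0.9) = 0.100570, p(1.3) = -0.169468
t_2 = 1.300000 − (-0.169468)·(0.400000)/(-0.270038) = 1.048971;  |Δ| = 0.251029
p(1.048971) = -0.006352
t_3 = 1.048971 − (-0.006352)·(-0.251029)/(0.163116) = 1.039195;  |Δ| = 0.009776
p(1.039195) = 0.000413
t_4 = 1.039195 − 0.000413·(-0.009776)/(0.006765) = 1.039792;  |Δ| = 0.000597
p(1.039792) = -0.000001
t_5 = 1.039792 − (-0.000001)·(0.000597)/(-0.000414) = 1.039790;  |Δ| = 0.000001
|t_5 − t_4| = 0.000001 < 0.0001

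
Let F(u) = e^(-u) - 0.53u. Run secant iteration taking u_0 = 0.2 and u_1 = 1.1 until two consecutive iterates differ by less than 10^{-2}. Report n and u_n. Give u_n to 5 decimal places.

n = 4, u_n = 0.82604

F(0.2) = 0.7127308, F(1.1) = -0.2501289
u_2 = 1.1000000 − (-0.2501289)·(0.9000000)/(-0.9628597) = 0.8662006;  |Δ| = 0.2337994
F(0.8662006) = -0.0385400
u_3 = 0.8662006 − (-0.0385400)·(-0.2337994)/(0.2115890) = 0.8236151;  |Δ| = 0.0425855
F(0.8236151) = 0.0023263
u_4 = 0.8236151 − 0.0023263·(-0.0425855)/(0.0408663) = 0.8260393;  |Δ| = 0.0024242
|u_4 − u_3| = 0.0024242 < 10^{-2}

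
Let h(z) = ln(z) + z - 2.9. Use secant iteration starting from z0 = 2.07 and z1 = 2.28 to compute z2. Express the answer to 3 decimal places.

h(2.07) = -0.10245, h(2.28) = 0.20418
z2 = 2.28000 − 0.20418·(2.28000 − 2.07000) / (0.20418 − (-0.10245)) = 2.28000 − (0.04288)/(0.30663) = 2.14017

2.140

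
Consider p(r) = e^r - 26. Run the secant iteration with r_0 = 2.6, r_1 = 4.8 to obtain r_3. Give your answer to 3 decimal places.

3.016

p(2.6) = -12.53626, p(4.8) = 95.51042
r_2 = 4.80000 − 95.51042·(4.80000 − 2.60000) / (95.51042 − (-12.53626)) = 4.80000 − (210.12292)/(108.04668) = 2.85526
p(2.85526) = -8.62108
r_3 = 2.85526 − (-8.62108)·(2.85526 − 4.80000) / (-8.62108 − 95.51042) = 2.85526 − (16.76578)/(-104.13150) = 3.01626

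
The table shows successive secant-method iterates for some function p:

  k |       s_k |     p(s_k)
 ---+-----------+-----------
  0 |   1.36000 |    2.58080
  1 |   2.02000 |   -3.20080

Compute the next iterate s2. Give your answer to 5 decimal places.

1.65461

s2 = 2.02000 − (-3.20080)·(2.02000 − 1.36000) / (-3.20080 − 2.58080)
   = 2.02000 − (-2.1125280)/(-5.7816000) = 1.6546119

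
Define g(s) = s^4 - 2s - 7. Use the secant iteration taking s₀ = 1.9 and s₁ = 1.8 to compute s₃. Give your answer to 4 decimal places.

g(1.9) = 2.232100, g(1.8) = -0.102400
s₂ = 1.800000 − (-0.102400)·(1.800000 − 1.900000) / (-0.102400 − 2.232100) = 1.800000 − (0.010240)/(-2.334500) = 1.804386
g(1.804386) = -0.008473
s₃ = 1.804386 − (-0.008473)·(1.804386 − 1.800000) / (-0.008473 − (-0.102400)) = 1.804386 − (-0.000037)/(0.093927) = 1.804782

1.8048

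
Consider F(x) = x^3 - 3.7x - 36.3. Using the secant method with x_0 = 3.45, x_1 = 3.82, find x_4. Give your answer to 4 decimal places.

F(3.45) = -8.001375, F(3.82) = 5.308968
x_2 = 3.820000 − 5.308968·(3.820000 − 3.450000) / (5.308968 − (-8.001375)) = 3.820000 − (1.964318)/(13.310343) = 3.672422
F(3.672422) = -0.359181
x_3 = 3.672422 − (-0.359181)·(3.672422 − 3.820000) / (-0.359181 − 5.308968) = 3.672422 − (0.053007)/(-5.668149) = 3.681773
F(3.681773) = -0.014444
x_4 = 3.681773 − (-0.014444)·(3.681773 − 3.672422) / (-0.014444 − (-0.359181)) = 3.681773 − (-0.000135)/(0.344736) = 3.682165

3.6822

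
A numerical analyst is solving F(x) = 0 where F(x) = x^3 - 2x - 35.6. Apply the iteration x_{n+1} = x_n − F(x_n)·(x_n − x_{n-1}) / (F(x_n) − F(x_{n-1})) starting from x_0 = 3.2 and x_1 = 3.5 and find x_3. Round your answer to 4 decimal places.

F(3.2) = -9.232000, F(3.5) = 0.275000
x_2 = 3.500000 − 0.275000·(3.500000 − 3.200000) / (0.275000 − (-9.232000)) = 3.500000 − (0.082500)/(9.507000) = 3.491322
F(3.491322) = -0.025764
x_3 = 3.491322 − (-0.025764)·(3.491322 − 3.500000) / (-0.025764 − 0.275000) = 3.491322 − (0.000224)/(-0.300764) = 3.492066

3.4921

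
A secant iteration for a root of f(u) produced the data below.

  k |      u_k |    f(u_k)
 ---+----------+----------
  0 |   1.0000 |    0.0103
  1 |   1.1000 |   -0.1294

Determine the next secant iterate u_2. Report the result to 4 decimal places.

u_2 = 1.1000 − (-0.1294)·(1.1000 − 1.0000) / (-0.1294 − 0.0103)
   = 1.1000 − (-0.012940)/(-0.139700) = 1.007373

1.0074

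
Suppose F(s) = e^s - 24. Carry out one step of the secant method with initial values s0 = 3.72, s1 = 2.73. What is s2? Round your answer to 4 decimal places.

F(3.72) = 17.264394, F(2.73) = -8.667113
s2 = 2.730000 − (-8.667113)·(2.730000 − 3.720000) / (-8.667113 − 17.264394) = 2.730000 − (8.580442)/(-25.931507) = 3.060889

3.0609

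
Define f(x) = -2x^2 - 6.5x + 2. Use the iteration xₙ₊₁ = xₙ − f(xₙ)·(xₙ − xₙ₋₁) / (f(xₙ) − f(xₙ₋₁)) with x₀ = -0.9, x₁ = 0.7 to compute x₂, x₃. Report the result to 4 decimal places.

f(-0.9) = 6.230000, f(0.7) = -3.530000
x₂ = 0.700000 − (-3.530000)·(0.700000 − (-0.900000)) / (-3.530000 − 6.230000) = 0.700000 − (-5.648000)/(-9.760000) = 0.121311
f(0.121311) = 1.182042
x₃ = 0.121311 − 1.182042·(0.121311 − 0.700000) / (1.182042 − (-3.530000)) = 0.121311 − (-0.684034)/(4.712042) = 0.266479

0.1213, 0.2665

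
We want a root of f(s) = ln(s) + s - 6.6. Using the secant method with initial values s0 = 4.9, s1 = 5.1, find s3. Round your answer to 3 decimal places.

4.992

f(4.9) = -0.11076, f(5.1) = 0.12924
s2 = 5.10000 − 0.12924·(5.10000 − 4.90000) / (0.12924 − (-0.11076)) = 5.10000 − (0.02585)/(0.24001) = 4.99230
f(4.99230) = 0.00020
s3 = 4.99230 − 0.00020·(4.99230 − 5.10000) / (0.00020 − 0.12924) = 4.99230 − (-0.00002)/(-0.12904) = 4.99214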